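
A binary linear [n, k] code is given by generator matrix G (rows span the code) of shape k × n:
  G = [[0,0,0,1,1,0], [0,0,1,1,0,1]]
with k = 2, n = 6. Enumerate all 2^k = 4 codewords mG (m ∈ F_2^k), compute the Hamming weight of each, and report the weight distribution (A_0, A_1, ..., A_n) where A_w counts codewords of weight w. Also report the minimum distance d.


Weight distribution: A_0 = 1, A_2 = 1, A_3 = 2. Minimum distance d = 2.

Enumerate all 2^2 = 4 messages m ∈ F_2^2.
For each, compute codeword c = mG in F_2^6, then tally its weight.
  m = 00 → c = 000000, weight = 0.
  m = 10 → c = 000110, weight = 2.
  m = 01 → c = 001101, weight = 3.
  m = 11 → c = 001011, weight = 3.
Tally weights:
  weight 0: 1 codewords.
  weight 2: 1 codewords.
  weight 3: 2 codewords.
Minimum distance d = smallest w > 0 with A_w > 0 = 2.
Sanity: Σ A_w = 4 = 2^2 = 4 ✓.


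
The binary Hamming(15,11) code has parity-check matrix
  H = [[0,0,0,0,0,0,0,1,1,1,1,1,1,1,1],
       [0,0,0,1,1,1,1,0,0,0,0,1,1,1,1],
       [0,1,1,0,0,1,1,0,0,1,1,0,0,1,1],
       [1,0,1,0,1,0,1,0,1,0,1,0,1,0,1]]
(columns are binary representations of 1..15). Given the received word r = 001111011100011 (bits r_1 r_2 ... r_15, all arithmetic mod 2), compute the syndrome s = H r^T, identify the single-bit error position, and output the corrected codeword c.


s = (1, 1, 1, 0)^T, error position = 14, corrected codeword c = 001111011100001

Compute s = H r^T mod 2 one row at a time:
  s_1 = 1 + 1 + 1 + 0 + 0 + 0 + 1 + 1 = 5 ≡ 1 (mod 2).
  s_2 = 1 + 1 + 1 + 0 + 0 + 0 + 1 + 1 = 5 ≡ 1 (mod 2).
  s_3 = 0 + 1 + 1 + 0 + 1 + 0 + 1 + 1 = 5 ≡ 1 (mod 2).
  s_4 = 0 + 1 + 1 + 0 + 1 + 0 + 0 + 1 = 4 ≡ 0 (mod 2).
s = (1, 1, 1, 0)^T — this equals column 14 of H (binary 1110), so error is at position 14.
Correct: flip bit 14 of r = 001111011100011 to get c = 001111011100001.


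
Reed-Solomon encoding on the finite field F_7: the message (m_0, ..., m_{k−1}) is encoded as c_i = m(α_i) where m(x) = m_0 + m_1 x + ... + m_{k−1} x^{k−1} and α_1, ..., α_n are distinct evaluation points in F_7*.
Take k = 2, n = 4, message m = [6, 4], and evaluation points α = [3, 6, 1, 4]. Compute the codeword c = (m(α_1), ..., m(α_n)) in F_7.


c = [4, 2, 3, 1]

Message polynomial: m(x) = 6 + 4·x (mod 7).
For each evaluation point α_i, compute m(α_i) mod 7:
  α_1 = 3: Horner steps 4 → 4, so m(3) = 4.
  α_2 = 6: Horner steps 4 → 2, so m(6) = 2.
  α_3 = 1: Horner steps 4 → 3, so m(1) = 3.
  α_4 = 4: Horner steps 4 → 1, so m(4) = 1.
Codeword c = [4, 2, 3, 1] ∈ F_7^4.


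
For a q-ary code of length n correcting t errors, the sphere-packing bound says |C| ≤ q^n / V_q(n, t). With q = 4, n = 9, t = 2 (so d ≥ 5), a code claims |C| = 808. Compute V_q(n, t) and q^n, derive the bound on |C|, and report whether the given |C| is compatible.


V_q(n, t) = 352, q^n = 262144, Hamming bound = 744, |C| = 808 > bound (violated).

Step 1: Compute V_q(n, t) = Σ_{j=0}^2 C(n, j) (q−1)^j.
  j = 0: C(9,0)·(3)^0 = 1·1 = 1.
  j = 1: C(9,1)·(3)^1 = 9·3 = 27.
  j = 2: C(9,2)·(3)^2 = 36·9 = 324.
  V_q(n, t) = 1 + 27 + 324 = 352.
Step 2: q^n = 4^9 = 262144.
Step 3: Hamming bound ⌊q^n / V_q(n,t)⌋ = ⌊262144/352⌋ = 744.
Step 4: Compare |C| = 808 to 744: violated.
The claimed |C| lies above the Hamming bound, so no 4-ary code of length 9 with d ≥ 5 can have 808 codewords.


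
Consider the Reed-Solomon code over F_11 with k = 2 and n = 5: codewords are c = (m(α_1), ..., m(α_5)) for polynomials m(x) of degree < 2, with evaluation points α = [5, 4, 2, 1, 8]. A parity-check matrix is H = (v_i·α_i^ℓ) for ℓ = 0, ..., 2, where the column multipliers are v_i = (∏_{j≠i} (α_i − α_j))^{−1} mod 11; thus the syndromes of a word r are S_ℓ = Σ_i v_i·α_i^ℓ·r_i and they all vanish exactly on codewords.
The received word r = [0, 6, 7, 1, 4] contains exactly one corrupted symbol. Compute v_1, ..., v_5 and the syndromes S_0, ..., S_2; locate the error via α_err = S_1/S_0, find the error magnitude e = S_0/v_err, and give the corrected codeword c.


S = (3, 3, 3), error at position 4, error magnitude e = 10, c = [0, 6, 7, 2, 4].

Step 1: column multipliers v_i = (∏_{j≠i}(α_i − α_j))^{−1} mod 11.
  i = 1 (α = 5): (5−4)(5−2)(5−1)(5−8) = 1·3·4·(−3) = −36 ≡ 8, so v_1 = 8^{−1} = 7 (mod 11).
  i = 2 (α = 4): (4−5)(4−2)(4−1)(4−8) = (−1)·2·3·(−4) = 24 ≡ 2, so v_2 = 2^{−1} = 6 (mod 11).
  i = 3 (α = 2): (2−5)(2−4)(2−1)(2−8) = (−3)·(−2)·1·(−6) = −36 ≡ 8, so v_3 = 8^{−1} = 7 (mod 11).
  i = 4 (α = 1): (1−5)(1−4)(1−2)(1−8) = (−4)·(−3)·(−1)·(−7) = 84 ≡ 7, so v_4 = 7^{−1} = 8 (mod 11).
  i = 5 (α = 8): (8−5)(8−4)(8−2)(8−1) = 3·4·6·7 = 504 ≡ 9, so v_5 = 9^{−1} = 5 (mod 11).
  v = [7, 6, 7, 8, 5].
Step 2: syndromes of r = [0, 6, 7, 1, 4] (all sums mod 11).
  S_0 = Σ v_i r_i = 7·0 + 6·6 + 7·7 + 8·1 + 5·4 = 113 ≡ 3.
  S_1 = Σ v_i α_i r_i = 7·5·0 + 6·4·6 + 7·2·7 + 8·1·1 + 5·8·4 = 410 ≡ 3.
  α_i^2 mod 11 = [3, 5, 4, 1, 9].
  S_2 = Σ v_i α_i^2 r_i = 7·3·0 + 6·5·6 + 7·4·7 + 8·1·1 + 5·9·4 = 564 ≡ 3.
  S = (3, 3, 3) ≠ 0, so r is not a codeword (an error is present).
Step 3: locate the error. For a single error e at position i, S_ℓ = v_i·e·α_i^ℓ, so α_err = S_1/S_0.
  S_0^{−1} = 3^{−1} = 4 (mod 11), so α_err = 3·4 = 12 ≡ 1 = α_4. Error position i = 4.
  Consistency check: S_2/S_1 = 3·4 = 12 ≡ 1 = α_err ✓ (single-error assumption holds).
Step 4: error magnitude e = S_0/v_4 = S_0·∏_{j≠4}(α_4 − α_j) = 3·7 = 21 ≡ 10 (mod 11).
Step 5: correct position 4: c_4 = r_4 − e = 1 − 10 ≡ 2 (mod 11). Hence c = [0, 6, 7, 2, 4].
  Check: interpolating c through the α_i gives m(x) = 8 + 5·x (degree < 2) with m(α_i) = c_i for every i, so c is indeed a codeword.


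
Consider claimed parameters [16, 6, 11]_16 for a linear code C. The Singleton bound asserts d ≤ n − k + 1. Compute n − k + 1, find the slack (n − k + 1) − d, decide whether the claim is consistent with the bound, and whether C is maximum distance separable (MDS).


Singleton RHS = n − k + 1 = 11, slack = 0, bound satisfied, MDS.

Singleton bound: d ≤ n − k + 1.
Here n = 16, k = 6, so n − k + 1 = 11.
Given d = 11, check d ≤ 11: YES.
Slack = (n − k + 1) − d = 0.
The code is MDS (slack = 0).
Description: the claimed parameters are [16, 6, 11]_16; such a code would be MDS (meets Singleton bound).


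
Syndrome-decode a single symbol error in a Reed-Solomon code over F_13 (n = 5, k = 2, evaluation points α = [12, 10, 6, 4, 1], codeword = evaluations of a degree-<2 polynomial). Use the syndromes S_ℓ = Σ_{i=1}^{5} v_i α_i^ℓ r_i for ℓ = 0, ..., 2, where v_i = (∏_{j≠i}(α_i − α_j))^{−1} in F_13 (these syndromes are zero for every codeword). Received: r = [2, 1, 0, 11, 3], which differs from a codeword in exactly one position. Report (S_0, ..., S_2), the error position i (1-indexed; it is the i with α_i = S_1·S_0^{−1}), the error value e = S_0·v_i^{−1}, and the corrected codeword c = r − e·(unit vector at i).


S = (11, 1, 6), error at position 3, error magnitude e = 1, c = [2, 1, 12, 11, 3].

Step 1: column multipliers v_i = (∏_{j≠i}(α_i − α_j))^{−1} mod 13.
  i = 1 (α = 12): (12−10)(12−6)(12−4)(12−1) = 2·6·8·11 = 1056 ≡ 3, so v_1 = 3^{−1} = 9 (mod 13).
  i = 2 (α = 10): (10−12)(10−6)(10−4)(10−1) = (−2)·4·6·9 = −432 ≡ 10, so v_2 = 10^{−1} = 4 (mod 13).
  i = 3 (α = 6): (6−12)(6−10)(6−4)(6−1) = (−6)·(−4)·2·5 = 240 ≡ 6, so v_3 = 6^{−1} = 11 (mod 13).
  i = 4 (α = 4): (4−12)(4−10)(4−6)(4−1) = (−8)·(−6)·(−2)·3 = −288 ≡ 11, so v_4 = 11^{−1} = 6 (mod 13).
  i = 5 (α = 1): (1−12)(1−10)(1−6)(1−4) = (−11)·(−9)·(−5)·(−3) = 1485 ≡ 3, so v_5 = 3^{−1} = 9 (mod 13).
  v = [9, 4, 11, 6, 9].
Step 2: syndromes of r = [2, 1, 0, 11, 3] (all sums mod 13).
  S_0 = Σ v_i r_i = 9·2 + 4·1 + 11·0 + 6·11 + 9·3 = 115 ≡ 11.
  S_1 = Σ v_i α_i r_i = 9·12·2 + 4·10·1 + 11·6·0 + 6·4·11 + 9·1·3 = 547 ≡ 1.
  α_i^2 mod 13 = [1, 9, 10, 3, 1].
  S_2 = Σ v_i α_i^2 r_i = 9·1·2 + 4·9·1 + 11·10·0 + 6·3·11 + 9·1·3 = 279 ≡ 6.
  S = (11, 1, 6) ≠ 0, so r is not a codeword (an error is present).
Step 3: locate the error. For a single error e at position i, S_ℓ = v_i·e·α_i^ℓ, so α_err = S_1/S_0.
  S_0^{−1} = 11^{−1} = 6 (mod 13), so α_err = 1·6 = 6 ≡ 6 = α_3. Error position i = 3.
  Consistency check: S_2/S_1 = 6·1 = 6 ≡ 6 = α_err ✓ (single-error assumption holds).
Step 4: error magnitude e = S_0/v_3 = S_0·∏_{j≠3}(α_3 − α_j) = 11·6 = 66 ≡ 1 (mod 13).
Step 5: correct position 3: c_3 = r_3 − e = 0 − 1 ≡ 12 (mod 13). Hence c = [2, 1, 12, 11, 3].
  Check: interpolating c through the α_i gives m(x) = 9 + 7·x (degree < 2) with m(α_i) = c_i for every i, so c is indeed a codeword.


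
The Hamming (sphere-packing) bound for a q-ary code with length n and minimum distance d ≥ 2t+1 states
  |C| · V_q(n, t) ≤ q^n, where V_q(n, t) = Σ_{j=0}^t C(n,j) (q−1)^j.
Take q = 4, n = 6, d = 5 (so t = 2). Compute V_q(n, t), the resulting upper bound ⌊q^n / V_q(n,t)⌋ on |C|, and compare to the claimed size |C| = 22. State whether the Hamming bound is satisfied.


V_q(n, t) = 154, q^n = 4096, Hamming bound = 26, |C| = 22 ≤ bound (satisfied).

Step 1: Compute V_q(n, t) = Σ_{j=0}^2 C(n, j) (q−1)^j.
  j = 0: C(6,0)·(3)^0 = 1·1 = 1.
  j = 1: C(6,1)·(3)^1 = 6·3 = 18.
  j = 2: C(6,2)·(3)^2 = 15·9 = 135.
  V_q(n, t) = 1 + 18 + 135 = 154.
Step 2: q^n = 4^6 = 4096.
Step 3: Hamming bound ⌊q^n / V_q(n,t)⌋ = ⌊4096/154⌋ = 26.
Step 4: Compare |C| = 22 to 26: satisfied.
The claimed |C| lies below the Hamming bound.


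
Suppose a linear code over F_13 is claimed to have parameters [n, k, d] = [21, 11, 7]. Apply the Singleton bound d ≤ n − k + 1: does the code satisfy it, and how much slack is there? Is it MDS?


Singleton RHS = n − k + 1 = 11, slack = 4, bound satisfied, not MDS.

Singleton bound: d ≤ n − k + 1.
Here n = 21, k = 11, so n − k + 1 = 11.
Given d = 7, check d ≤ 11: YES.
Slack = (n − k + 1) − d = 4.
The code is NOT MDS (slack = 4 > 0).
Description: the claimed parameters are [21, 11, 7]_13; such a code would be non-MDS.


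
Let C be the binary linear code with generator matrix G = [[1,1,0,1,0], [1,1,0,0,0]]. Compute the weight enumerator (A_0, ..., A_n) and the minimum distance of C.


Weight distribution: A_0 = 1, A_1 = 1, A_2 = 1, A_3 = 1. Minimum distance d = 1.

Enumerate all 2^2 = 4 messages m ∈ F_2^2.
For each, compute codeword c = mG in F_2^5, then tally its weight.
  m = 00 → c = 00000, weight = 0.
  m = 10 → c = 11010, weight = 3.
  m = 01 → c = 11000, weight = 2.
  m = 11 → c = 00010, weight = 1.
Tally weights:
  weight 0: 1 codewords.
  weight 1: 1 codewords.
  weight 2: 1 codewords.
  weight 3: 1 codewords.
Minimum distance d = smallest w > 0 with A_w > 0 = 1.
Sanity: Σ A_w = 4 = 2^2 = 4 ✓.


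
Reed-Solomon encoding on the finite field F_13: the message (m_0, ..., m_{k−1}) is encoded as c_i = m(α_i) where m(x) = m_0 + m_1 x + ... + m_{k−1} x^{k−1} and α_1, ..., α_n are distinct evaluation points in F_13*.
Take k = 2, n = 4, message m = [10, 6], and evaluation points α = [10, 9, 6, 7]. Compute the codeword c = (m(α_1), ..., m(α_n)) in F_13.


c = [5, 12, 7, 0]

Message polynomial: m(x) = 10 + 6·x (mod 13).
For each evaluation point α_i, compute m(α_i) mod 13:
  α_1 = 10: Horner steps 6 → 5, so m(10) = 5.
  α_2 = 9: Horner steps 6 → 12, so m(9) = 12.
  α_3 = 6: Horner steps 6 → 7, so m(6) = 7.
  α_4 = 7: Horner steps 6 → 0, so m(7) = 0.
Codeword c = [5, 12, 7, 0] ∈ F_13^4.


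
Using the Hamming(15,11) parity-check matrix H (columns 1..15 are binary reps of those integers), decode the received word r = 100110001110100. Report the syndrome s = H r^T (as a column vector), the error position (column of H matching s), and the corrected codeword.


s = (0, 1, 0, 1)^T, error position = 5, corrected codeword c = 100100001110100

Compute s = H r^T mod 2 one row at a time:
  s_1 = 0 + 1 + 1 + 1 + 0 + 1 + 0 + 0 = 4 ≡ 0 (mod 2).
  s_2 = 1 + 1 + 0 + 0 + 0 + 1 + 0 + 0 = 3 ≡ 1 (mod 2).
  s_3 = 0 + 0 + 0 + 0 + 1 + 1 + 0 + 0 = 2 ≡ 0 (mod 2).
  s_4 = 1 + 0 + 1 + 0 + 1 + 1 + 1 + 0 = 5 ≡ 1 (mod 2).
s = (0, 1, 0, 1)^T — this equals column 5 of H (binary 0101), so error is at position 5.
Correct: flip bit 5 of r = 100110001110100 to get c = 100100001110100.


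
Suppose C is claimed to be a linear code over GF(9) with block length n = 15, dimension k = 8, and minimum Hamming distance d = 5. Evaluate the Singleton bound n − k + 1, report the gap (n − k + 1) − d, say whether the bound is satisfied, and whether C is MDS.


Singleton RHS = n − k + 1 = 8, slack = 3, bound satisfied, not MDS.

Singleton bound: d ≤ n − k + 1.
Here n = 15, k = 8, so n − k + 1 = 8.
Given d = 5, check d ≤ 8: YES.
Slack = (n − k + 1) − d = 3.
The code is NOT MDS (slack = 3 > 0).
Description: the claimed parameters are [15, 8, 5]_9; such a code would be non-MDS.


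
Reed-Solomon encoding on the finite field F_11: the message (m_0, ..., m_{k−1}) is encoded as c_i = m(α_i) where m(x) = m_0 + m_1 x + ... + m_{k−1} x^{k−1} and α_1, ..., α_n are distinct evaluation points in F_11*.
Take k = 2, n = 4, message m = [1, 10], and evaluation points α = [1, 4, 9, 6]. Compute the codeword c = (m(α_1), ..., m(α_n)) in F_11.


c = [0, 8, 3, 6]

Message polynomial: m(x) = 1 + 10·x (mod 11).
For each evaluation point α_i, compute m(α_i) mod 11:
  α_1 = 1: Horner steps 10 → 0, so m(1) = 0.
  α_2 = 4: Horner steps 10 → 8, so m(4) = 8.
  α_3 = 9: Horner steps 10 → 3, so m(9) = 3.
  α_4 = 6: Horner steps 10 → 6, so m(6) = 6.
Codeword c = [0, 8, 3, 6] ∈ F_11^4.


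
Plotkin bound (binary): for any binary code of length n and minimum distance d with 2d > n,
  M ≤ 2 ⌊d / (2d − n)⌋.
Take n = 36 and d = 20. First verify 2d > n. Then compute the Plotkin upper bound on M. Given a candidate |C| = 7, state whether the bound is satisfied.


Plotkin bound M ≤ 10; given |C| = 7 ≤ bound (satisfied).

Check applicability: 2d = 40, n = 36.
2d − n = 4 > 0, so Plotkin applies.
Compute d/(2d−n) = 20/4 ≈ 5.0000.
⌊d/(2d−n)⌋ = 5.
Plotkin bound: M ≤ 2·5 = 10.
Given |C| = 7, check: satisfied.
This |C| is below the Plotkin bound.


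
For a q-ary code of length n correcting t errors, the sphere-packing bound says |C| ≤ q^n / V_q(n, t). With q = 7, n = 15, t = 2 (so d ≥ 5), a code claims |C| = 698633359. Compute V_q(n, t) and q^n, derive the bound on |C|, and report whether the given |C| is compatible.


V_q(n, t) = 3871, q^n = 4747561509943, Hamming bound = 1226443169, |C| = 698633359 ≤ bound (satisfied).

Step 1: Compute V_q(n, t) = Σ_{j=0}^2 C(n, j) (q−1)^j.
  j = 0: C(15,0)·(6)^0 = 1·1 = 1.
  j = 1: C(15,1)·(6)^1 = 15·6 = 90.
  j = 2: C(15,2)·(6)^2 = 105·36 = 3780.
  V_q(n, t) = 1 + 90 + 3780 = 3871.
Step 2: q^n = 7^15 = 4747561509943.
Step 3: Hamming bound ⌊q^n / V_q(n,t)⌋ = ⌊4747561509943/3871⌋ = 1226443169.
Step 4: Compare |C| = 698633359 to 1226443169: satisfied.
The claimed |C| lies below the Hamming bound.


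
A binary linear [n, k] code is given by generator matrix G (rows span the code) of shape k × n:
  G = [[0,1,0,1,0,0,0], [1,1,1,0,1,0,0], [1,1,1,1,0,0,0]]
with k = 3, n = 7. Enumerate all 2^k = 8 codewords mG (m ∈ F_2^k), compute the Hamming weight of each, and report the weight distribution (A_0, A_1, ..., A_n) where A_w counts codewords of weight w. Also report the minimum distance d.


Weight distribution: A_0 = 1, A_2 = 4, A_4 = 3. Minimum distance d = 2.

Enumerate all 2^3 = 8 messages m ∈ F_2^3.
For each, compute codeword c = mG in F_2^7, then tally its weight.
  m = 000 → c = 0000000, weight = 0.
  m = 100 → c = 0101000, weight = 2.
  m = 010 → c = 1110100, weight = 4.
  m = 110 → c = 1011100, weight = 4.
  m = 001 → c = 1111000, weight = 4.
  m = 101 → c = 1010000, weight = 2.
  m = 011 → c = 0001100, weight = 2.
  m = 111 → c = 0100100, weight = 2.
Tally weights:
  weight 0: 1 codewords.
  weight 2: 4 codewords.
  weight 4: 3 codewords.
Minimum distance d = smallest w > 0 with A_w > 0 = 2.
Sanity: Σ A_w = 8 = 2^3 = 8 ✓.


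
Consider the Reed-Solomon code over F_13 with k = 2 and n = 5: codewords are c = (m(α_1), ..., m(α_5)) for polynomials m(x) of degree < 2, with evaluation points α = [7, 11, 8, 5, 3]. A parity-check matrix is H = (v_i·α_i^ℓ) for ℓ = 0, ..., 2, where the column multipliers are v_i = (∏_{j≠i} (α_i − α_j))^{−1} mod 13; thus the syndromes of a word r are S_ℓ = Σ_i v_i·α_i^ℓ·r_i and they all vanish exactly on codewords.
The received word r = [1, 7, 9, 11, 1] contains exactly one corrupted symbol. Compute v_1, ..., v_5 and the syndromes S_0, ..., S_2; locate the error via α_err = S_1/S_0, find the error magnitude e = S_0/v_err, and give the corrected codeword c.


S = (4, 12, 10), error at position 5, error magnitude e = 6, c = [1, 7, 9, 11, 8].

Step 1: column multipliers v_i = (∏_{j≠i}(α_i − α_j))^{−1} mod 13.
  i = 1 (α = 7): (7−11)(7−8)(7−5)(7−3) = (−4)·(−1)·2·4 = 32 ≡ 6, so v_1 = 6^{−1} = 11 (mod 13).
  i = 2 (α = 11): (11−7)(11−8)(11−5)(11−3) = 4·3·6·8 = 576 ≡ 4, so v_2 = 4^{−1} = 10 (mod 13).
  i = 3 (α = 8): (8−7)(8−11)(8−5)(8−3) = 1·(−3)·3·5 = −45 ≡ 7, so v_3 = 7^{−1} = 2 (mod 13).
  i = 4 (α = 5): (5−7)(5−11)(5−8)(5−3) = (−2)·(−6)·(−3)·2 = −72 ≡ 6, so v_4 = 6^{−1} = 11 (mod 13).
  i = 5 (α = 3): (3−7)(3−11)(3−8)(3−5) = (−4)·(−8)·(−5)·(−2) = 320 ≡ 8, so v_5 = 8^{−1} = 5 (mod 13).
  v = [11, 10, 2, 11, 5].
Step 2: syndromes of r = [1, 7, 9, 11, 1] (all sums mod 13).
  S_0 = Σ v_i r_i = 11·1 + 10·7 + 2·9 + 11·11 + 5·1 = 225 ≡ 4.
  S_1 = Σ v_i α_i r_i = 11·7·1 + 10·11·7 + 2·8·9 + 11·5·11 + 5·3·1 = 1611 ≡ 12.
  α_i^2 mod 13 = [10, 4, 12, 12, 9].
  S_2 = Σ v_i α_i^2 r_i = 11·10·1 + 10·4·7 + 2·12·9 + 11·12·11 + 5·9·1 = 2103 ≡ 10.
  S = (4, 12, 10) ≠ 0, so r is not a codeword (an error is present).
Step 3: locate the error. For a single error e at position i, S_ℓ = v_i·e·α_i^ℓ, so α_err = S_1/S_0.
  S_0^{−1} = 4^{−1} = 10 (mod 13), so α_err = 12·10 = 120 ≡ 3 = α_5. Error position i = 5.
  Consistency check: S_2/S_1 = 10·12 = 120 ≡ 3 = α_err ✓ (single-error assumption holds).
Step 4: error magnitude e = S_0/v_5 = S_0·∏_{j≠5}(α_5 − α_j) = 4·8 = 32 ≡ 6 (mod 13).
Step 5: correct position 5: c_5 = r_5 − e = 1 − 6 ≡ 8 (mod 13). Hence c = [1, 7, 9, 11, 8].
  Check: interpolating c through the α_i gives m(x) = 10 + 8·x (degree < 2) with m(α_i) = c_i for every i, so c is indeed a codeword.


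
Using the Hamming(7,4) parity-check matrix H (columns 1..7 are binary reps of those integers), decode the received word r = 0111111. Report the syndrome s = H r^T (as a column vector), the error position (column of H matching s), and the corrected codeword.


s = (0, 0, 1)^T, error position = 1, corrected codeword c = 1111111

Compute s = H r^T mod 2 one row at a time:
  s_1 = 1 + 1 + 1 + 1 = 4 ≡ 0 (mod 2).
  s_2 = 1 + 1 + 1 + 1 = 4 ≡ 0 (mod 2).
  s_3 = 0 + 1 + 1 + 1 = 3 ≡ 1 (mod 2).
s = (0, 0, 1)^T — this equals column 1 of H (binary 001), so error is at position 1.
Correct: flip bit 1 of r = 0111111 to get c = 1111111.


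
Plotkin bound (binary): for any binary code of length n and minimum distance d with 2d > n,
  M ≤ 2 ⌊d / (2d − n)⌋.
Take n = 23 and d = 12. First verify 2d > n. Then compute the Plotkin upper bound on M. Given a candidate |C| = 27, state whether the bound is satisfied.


Plotkin bound M ≤ 24; given |C| = 27 > bound (violated).

Check applicability: 2d = 24, n = 23.
2d − n = 1 > 0, so Plotkin applies.
Compute d/(2d−n) = 12/1 ≈ 12.0000.
⌊d/(2d−n)⌋ = 12.
Plotkin bound: M ≤ 2·12 = 24.
Given |C| = 27, check: VIOLATED.
This |C| is above the Plotkin bound, so no binary code with n = 23, d = 12 and 27 codewords exists.


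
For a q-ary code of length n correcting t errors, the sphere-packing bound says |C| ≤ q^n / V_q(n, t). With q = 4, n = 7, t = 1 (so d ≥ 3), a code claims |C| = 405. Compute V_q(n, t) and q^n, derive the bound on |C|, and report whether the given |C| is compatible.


V_q(n, t) = 22, q^n = 16384, Hamming bound = 744, |C| = 405 ≤ bound (satisfied).

Step 1: Compute V_q(n, t) = Σ_{j=0}^1 C(n, j) (q−1)^j.
  j = 0: C(7,0)·(3)^0 = 1·1 = 1.
  j = 1: C(7,1)·(3)^1 = 7·3 = 21.
  V_q(n, t) = 1 + 21 = 22.
Step 2: q^n = 4^7 = 16384.
Step 3: Hamming bound ⌊q^n / V_q(n,t)⌋ = ⌊16384/22⌋ = 744.
Step 4: Compare |C| = 405 to 744: satisfied.
The claimed |C| lies below the Hamming bound.


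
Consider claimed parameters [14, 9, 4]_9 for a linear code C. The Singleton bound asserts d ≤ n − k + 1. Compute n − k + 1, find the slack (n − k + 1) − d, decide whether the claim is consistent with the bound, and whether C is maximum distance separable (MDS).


Singleton RHS = n − k + 1 = 6, slack = 2, bound satisfied, not MDS.

Singleton bound: d ≤ n − k + 1.
Here n = 14, k = 9, so n − k + 1 = 6.
Given d = 4, check d ≤ 6: YES.
Slack = (n − k + 1) − d = 2.
The code is NOT MDS (slack = 2 > 0).
Description: the claimed parameters are [14, 9, 4]_9; such a code would be non-MDS.


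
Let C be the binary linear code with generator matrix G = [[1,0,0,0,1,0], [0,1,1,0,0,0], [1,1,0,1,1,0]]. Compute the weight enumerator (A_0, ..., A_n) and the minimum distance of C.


Weight distribution: A_0 = 1, A_2 = 4, A_4 = 3. Minimum distance d = 2.

Enumerate all 2^3 = 8 messages m ∈ F_2^3.
For each, compute codeword c = mG in F_2^6, then tally its weight.
  m = 000 → c = 000000, weight = 0.
  m = 100 → c = 100010, weight = 2.
  m = 010 → c = 011000, weight = 2.
  m = 110 → c = 111010, weight = 4.
  m = 001 → c = 110110, weight = 4.
  m = 101 → c = 010100, weight = 2.
  m = 011 → c = 101110, weight = 4.
  m = 111 → c = 001100, weight = 2.
Tally weights:
  weight 0: 1 codewords.
  weight 2: 4 codewords.
  weight 4: 3 codewords.
Minimum distance d = smallest w > 0 with A_w > 0 = 2.
Sanity: Σ A_w = 8 = 2^3 = 8 ✓.


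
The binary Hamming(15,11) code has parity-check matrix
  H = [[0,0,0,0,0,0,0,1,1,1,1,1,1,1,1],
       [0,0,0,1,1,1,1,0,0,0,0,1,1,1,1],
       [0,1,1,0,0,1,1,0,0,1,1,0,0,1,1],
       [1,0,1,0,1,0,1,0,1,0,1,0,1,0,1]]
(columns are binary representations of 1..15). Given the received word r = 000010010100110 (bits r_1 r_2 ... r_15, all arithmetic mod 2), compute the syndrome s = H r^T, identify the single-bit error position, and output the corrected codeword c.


s = (0, 1, 0, 0)^T, error position = 4, corrected codeword c = 000110010100110

Compute s = H r^T mod 2 one row at a time:
  s_1 = 1 + 0 + 1 + 0 + 0 + 1 + 1 + 0 = 4 ≡ 0 (mod 2).
  s_2 = 0 + 1 + 0 + 0 + 0 + 1 + 1 + 0 = 3 ≡ 1 (mod 2).
  s_3 = 0 + 0 + 0 + 0 + 1 + 0 + 1 + 0 = 2 ≡ 0 (mod 2).
  s_4 = 0 + 0 + 1 + 0 + 0 + 0 + 1 + 0 = 2 ≡ 0 (mod 2).
s = (0, 1, 0, 0)^T — this equals column 4 of H (binary 0100), so error is at position 4.
Correct: flip bit 4 of r = 000010010100110 to get c = 000110010100110.


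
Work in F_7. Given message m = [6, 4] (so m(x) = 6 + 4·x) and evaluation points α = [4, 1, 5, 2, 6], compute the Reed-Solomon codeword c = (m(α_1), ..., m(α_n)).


c = [1, 3, 5, 0, 2]

Message polynomial: m(x) = 6 + 4·x (mod 7).
For each evaluation point α_i, compute m(α_i) mod 7:
  α_1 = 4: Horner steps 4 → 1, so m(4) = 1.
  α_2 = 1: Horner steps 4 → 3, so m(1) = 3.
  α_3 = 5: Horner steps 4 → 5, so m(5) = 5.
  α_4 = 2: Horner steps 4 → 0, so m(2) = 0.
  α_5 = 6: Horner steps 4 → 2, so m(6) = 2.
Codeword c = [1, 3, 5, 0, 2] ∈ F_7^5.


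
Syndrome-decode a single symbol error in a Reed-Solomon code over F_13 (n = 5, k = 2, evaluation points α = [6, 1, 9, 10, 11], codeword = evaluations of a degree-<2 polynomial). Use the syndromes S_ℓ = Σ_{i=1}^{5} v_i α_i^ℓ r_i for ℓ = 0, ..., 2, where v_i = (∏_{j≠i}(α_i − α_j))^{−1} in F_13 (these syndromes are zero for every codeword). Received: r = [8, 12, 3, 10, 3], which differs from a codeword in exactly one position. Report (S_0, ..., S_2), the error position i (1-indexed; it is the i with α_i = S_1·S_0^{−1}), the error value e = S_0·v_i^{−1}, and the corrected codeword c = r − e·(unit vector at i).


S = (10, 6, 1), error at position 5, error magnitude e = 12, c = [8, 12, 3, 10, 4].

Step 1: column multipliers v_i = (∏_{j≠i}(α_i − α_j))^{−1} mod 13.
  i = 1 (α = 6): (6−1)(6−9)(6−10)(6−11) = 5·(−3)·(−4)·(−5) = −300 ≡ 12, so v_1 = 12^{−1} = 12 (mod 13).
  i = 2 (α = 1): (1−6)(1−9)(1−10)(1−11) = (−5)·(−8)·(−9)·(−10) = 3600 ≡ 12, so v_2 = 12^{−1} = 12 (mod 13).
  i = 3 (α = 9): (9−6)(9−1)(9−10)(9−11) = 3·8·(−1)·(−2) = 48 ≡ 9, so v_3 = 9^{−1} = 3 (mod 13).
  i = 4 (α = 10): (10−6)(10−1)(10−9)(10−11) = 4·9·1·(−1) = −36 ≡ 3, so v_4 = 3^{−1} = 9 (mod 13).
  i = 5 (α = 11): (11−6)(11−1)(11−9)(11−10) = 5·10·2·1 = 100 ≡ 9, so v_5 = 9^{−1} = 3 (mod 13).
  v = [12, 12, 3, 9, 3].
Step 2: syndromes of r = [8, 12, 3, 10, 3] (all sums mod 13).
  S_0 = Σ v_i r_i = 12·8 + 12·12 + 3·3 + 9·10 + 3·3 = 348 ≡ 10.
  S_1 = Σ v_i α_i r_i = 12·6·8 + 12·1·12 + 3·9·3 + 9·10·10 + 3·11·3 = 1800 ≡ 6.
  α_i^2 mod 13 = [10, 1, 3, 9, 4].
  S_2 = Σ v_i α_i^2 r_i = 12·10·8 + 12·1·12 + 3·3·3 + 9·9·10 + 3·4·3 = 1977 ≡ 1.
  S = (10, 6, 1) ≠ 0, so r is not a codeword (an error is present).
Step 3: locate the error. For a single error e at position i, S_ℓ = v_i·e·α_i^ℓ, so α_err = S_1/S_0.
  S_0^{−1} = 10^{−1} = 4 (mod 13), so α_err = 6·4 = 24 ≡ 11 = α_5. Error position i = 5.
  Consistency check: S_2/S_1 = 1·11 = 11 ≡ 11 = α_err ✓ (single-error assumption holds).
Step 4: error magnitude e = S_0/v_5 = S_0·∏_{j≠5}(α_5 − α_j) = 10·9 = 90 ≡ 12 (mod 13).
Step 5: correct position 5: c_5 = r_5 − e = 3 − 12 ≡ 4 (mod 13). Hence c = [8, 12, 3, 10, 4].
  Check: interpolating c through the α_i gives m(x) = 5 + 7·x (degree < 2) with m(α_i) = c_i for every i, so c is indeed a codeword.


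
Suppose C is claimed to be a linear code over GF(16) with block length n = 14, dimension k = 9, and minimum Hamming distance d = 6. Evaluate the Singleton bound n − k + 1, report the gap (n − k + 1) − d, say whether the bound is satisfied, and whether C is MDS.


Singleton RHS = n − k + 1 = 6, slack = 0, bound satisfied, MDS.

Singleton bound: d ≤ n − k + 1.
Here n = 14, k = 9, so n − k + 1 = 6.
Given d = 6, check d ≤ 6: YES.
Slack = (n − k + 1) − d = 0.
The code is MDS (slack = 0).
Description: the claimed parameters are [14, 9, 6]_16; such a code would be MDS (meets Singleton bound).


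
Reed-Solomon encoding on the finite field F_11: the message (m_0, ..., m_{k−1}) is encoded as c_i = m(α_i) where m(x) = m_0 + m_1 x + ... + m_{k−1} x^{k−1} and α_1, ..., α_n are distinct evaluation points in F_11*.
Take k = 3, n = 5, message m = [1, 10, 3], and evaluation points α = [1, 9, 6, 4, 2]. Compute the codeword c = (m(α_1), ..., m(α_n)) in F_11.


c = [3, 4, 4, 1, 0]

Message polynomial: m(x) = 1 + 10·x + 3·x^2 (mod 11).
For each evaluation point α_i, compute m(α_i) mod 11:
  α_1 = 1: Horner steps 3 → 2 → 3, so m(1) = 3.
  α_2 = 9: Horner steps 3 → 4 → 4, so m(9) = 4.
  α_3 = 6: Horner steps 3 → 6 → 4, so m(6) = 4.
  α_4 = 4: Horner steps 3 → 0 → 1, so m(4) = 1.
  α_5 = 2: Horner steps 3 → 5 → 0, so m(2) = 0.
Codeword c = [3, 4, 4, 1, 0] ∈ F_11^5.


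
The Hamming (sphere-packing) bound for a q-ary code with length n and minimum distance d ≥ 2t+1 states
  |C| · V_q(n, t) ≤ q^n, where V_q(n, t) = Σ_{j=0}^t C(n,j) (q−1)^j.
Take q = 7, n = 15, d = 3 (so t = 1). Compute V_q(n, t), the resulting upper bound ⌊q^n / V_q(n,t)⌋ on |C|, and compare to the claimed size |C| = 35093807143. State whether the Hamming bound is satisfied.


V_q(n, t) = 91, q^n = 4747561509943, Hamming bound = 52171005603, |C| = 35093807143 ≤ bound (satisfied).

Step 1: Compute V_q(n, t) = Σ_{j=0}^1 C(n, j) (q−1)^j.
  j = 0: C(15,0)·(6)^0 = 1·1 = 1.
  j = 1: C(15,1)·(6)^1 = 15·6 = 90.
  V_q(n, t) = 1 + 90 = 91.
Step 2: q^n = 7^15 = 4747561509943.
Step 3: Hamming bound ⌊q^n / V_q(n,t)⌋ = ⌊4747561509943/91⌋ = 52171005603.
Step 4: Compare |C| = 35093807143 to 52171005603: satisfied.
The claimed |C| lies below the Hamming bound.


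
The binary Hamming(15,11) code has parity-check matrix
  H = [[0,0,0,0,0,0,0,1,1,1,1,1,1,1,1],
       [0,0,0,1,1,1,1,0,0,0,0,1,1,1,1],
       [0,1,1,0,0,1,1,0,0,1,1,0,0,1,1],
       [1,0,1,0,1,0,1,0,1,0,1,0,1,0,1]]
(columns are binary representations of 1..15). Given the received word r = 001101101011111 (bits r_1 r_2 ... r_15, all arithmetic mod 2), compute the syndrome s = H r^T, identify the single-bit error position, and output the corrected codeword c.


s = (0, 1, 0, 0)^T, error position = 4, corrected codeword c = 001001101011111

Compute s = H r^T mod 2 one row at a time:
  s_1 = 0 + 1 + 0 + 1 + 1 + 1 + 1 + 1 = 6 ≡ 0 (mod 2).
  s_2 = 1 + 0 + 1 + 1 + 1 + 1 + 1 + 1 = 7 ≡ 1 (mod 2).
  s_3 = 0 + 1 + 1 + 1 + 0 + 1 + 1 + 1 = 6 ≡ 0 (mod 2).
  s_4 = 0 + 1 + 0 + 1 + 1 + 1 + 1 + 1 = 6 ≡ 0 (mod 2).
s = (0, 1, 0, 0)^T — this equals column 4 of H (binary 0100), so error is at position 4.
Correct: flip bit 4 of r = 001101101011111 to get c = 001001101011111.


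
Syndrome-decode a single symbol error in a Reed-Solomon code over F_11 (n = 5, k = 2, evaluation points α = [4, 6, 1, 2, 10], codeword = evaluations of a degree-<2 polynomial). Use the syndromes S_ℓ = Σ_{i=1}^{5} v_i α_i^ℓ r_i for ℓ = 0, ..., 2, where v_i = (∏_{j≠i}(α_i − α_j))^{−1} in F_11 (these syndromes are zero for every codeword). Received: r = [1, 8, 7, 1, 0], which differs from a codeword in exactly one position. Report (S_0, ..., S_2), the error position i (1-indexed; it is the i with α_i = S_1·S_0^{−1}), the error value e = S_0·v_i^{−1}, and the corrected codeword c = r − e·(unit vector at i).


S = (9, 7, 3), error at position 4, error magnitude e = 7, c = [1, 8, 7, 5, 0].

Step 1: column multipliers v_i = (∏_{j≠i}(α_i − α_j))^{−1} mod 11.
  i = 1 (α = 4): (4−6)(4−1)(4−2)(4−10) = (−2)·3·2·(−6) = 72 ≡ 6, so v_1 = 6^{−1} = 2 (mod 11).
  i = 2 (α = 6): (6−4)(6−1)(6−2)(6−10) = 2·5·4·(−4) = −160 ≡ 5, so v_2 = 5^{−1} = 9 (mod 11).
  i = 3 (α = 1): (1−4)(1−6)(1−2)(1−10) = (−3)·(−5)·(−1)·(−9) = 135 ≡ 3, so v_3 = 3^{−1} = 4 (mod 11).
  i = 4 (α = 2): (2−4)(2−6)(2−1)(2−10) = (−2)·(−4)·1·(−8) = −64 ≡ 2, so v_4 = 2^{−1} = 6 (mod 11).
  i = 5 (α = 10): (10−4)(10−6)(10−1)(10−2) = 6·4·9·8 = 1728 ≡ 1, so v_5 = 1^{−1} = 1 (mod 11).
  v = [2, 9, 4, 6, 1].
Step 2: syndromes of r = [1, 8, 7, 1, 0] (all sums mod 11).
  S_0 = Σ v_i r_i = 2·1 + 9·8 + 4·7 + 6·1 + 1·0 = 108 ≡ 9.
  S_1 = Σ v_i α_i r_i = 2·4·1 + 9·6·8 + 4·1·7 + 6·2·1 + 1·10·0 = 480 ≡ 7.
  α_i^2 mod 11 = [5, 3, 1, 4, 1].
  S_2 = Σ v_i α_i^2 r_i = 2·5·1 + 9·3·8 + 4·1·7 + 6·4·1 + 1·1·0 = 278 ≡ 3.
  S = (9, 7, 3) ≠ 0, so r is not a codeword (an error is present).
Step 3: locate the error. For a single error e at position i, S_ℓ = v_i·e·α_i^ℓ, so α_err = S_1/S_0.
  S_0^{−1} = 9^{−1} = 5 (mod 11), so α_err = 7·5 = 35 ≡ 2 = α_4. Error position i = 4.
  Consistency check: S_2/S_1 = 3·8 = 24 ≡ 2 = α_err ✓ (single-error assumption holds).
Step 4: error magnitude e = S_0/v_4 = S_0·∏_{j≠4}(α_4 − α_j) = 9·2 = 18 ≡ 7 (mod 11).
Step 5: correct position 4: c_4 = r_4 − e = 1 − 7 ≡ 5 (mod 11). Hence c = [1, 8, 7, 5, 0].
  Check: interpolating c through the α_i gives m(x) = 9 + 9·x (degree < 2) with m(α_i) = c_i for every i, so c is indeed a codeword.


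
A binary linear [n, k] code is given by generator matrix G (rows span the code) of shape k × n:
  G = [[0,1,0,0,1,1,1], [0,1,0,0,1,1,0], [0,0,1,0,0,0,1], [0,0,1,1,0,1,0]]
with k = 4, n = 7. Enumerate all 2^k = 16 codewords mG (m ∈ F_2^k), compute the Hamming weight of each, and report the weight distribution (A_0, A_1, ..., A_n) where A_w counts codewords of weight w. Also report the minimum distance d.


Weight distribution: A_0 = 1, A_1 = 2, A_2 = 2, A_3 = 4, A_4 = 5, A_5 = 2. Minimum distance d = 1.

Enumerate all 2^4 = 16 messages m ∈ F_2^4.
For each, compute codeword c = mG in F_2^7, then tally its weight.
  m = 0000 → c = 0000000, weight = 0.
  m = 1000 → c = 0100111, weight = 4.
  m = 0100 → c = 0100110, weight = 3.
  m = 1100 → c = 0000001, weight = 1.
  m = 0010 → c = 0010001, weight = 2.
  m = 1010 → c = 0110110, weight = 4.
  m = 0110 → c = 0110111, weight = 5.
  m = 1110 → c = 0010000, weight = 1.
  m = 0001 → c = 0011010, weight = 3.
  m = 1001 → c = 0111101, weight = 5.
  m = 0101 → c = 0111100, weight = 4.
  m = 1101 → c = 0011011, weight = 4.
  m = 0011 → c = 0001011, weight = 3.
  m = 1011 → c = 0101100, weight = 3.
  m = 0111 → c = 0101101, weight = 4.
  m = 1111 → c = 0001010, weight = 2.
Tally weights:
  weight 0: 1 codewords.
  weight 1: 2 codewords.
  weight 2: 2 codewords.
  weight 3: 4 codewords.
  weight 4: 5 codewords.
  weight 5: 2 codewords.
Minimum distance d = smallest w > 0 with A_w > 0 = 1.
Sanity: Σ A_w = 16 = 2^4 = 16 ✓.


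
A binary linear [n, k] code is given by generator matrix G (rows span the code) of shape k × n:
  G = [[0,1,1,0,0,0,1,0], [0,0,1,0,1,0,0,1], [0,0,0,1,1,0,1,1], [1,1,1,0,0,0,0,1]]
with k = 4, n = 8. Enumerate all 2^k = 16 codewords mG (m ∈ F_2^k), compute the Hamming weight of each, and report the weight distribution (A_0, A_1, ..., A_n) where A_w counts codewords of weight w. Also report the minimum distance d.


Weight distribution: A_0 = 1, A_2 = 1, A_3 = 6, A_4 = 5, A_5 = 2, A_6 = 1. Minimum distance d = 2.

Enumerate all 2^4 = 16 messages m ∈ F_2^4.
For each, compute codeword c = mG in F_2^8, then tally its weight.
  m = 0000 → c = 00000000, weight = 0.
  m = 1000 → c = 01100010, weight = 3.
  m = 0100 → c = 00101001, weight = 3.
  m = 1100 → c = 01001011, weight = 4.
  m = 0010 → c = 00011011, weight = 4.
  m = 1010 → c = 01111001, weight = 5.
  m = 0110 → c = 00110010, weight = 3.
  m = 1110 → c = 01010000, weight = 2.
  m = 0001 → c = 11100001, weight = 4.
  m = 1001 → c = 10000011, weight = 3.
  m = 0101 → c = 11001000, weight = 3.
  m = 1101 → c = 10101010, weight = 4.
  m = 0011 → c = 11111010, weight = 6.
  m = 1011 → c = 10011000, weight = 3.
  m = 0111 → c = 11010011, weight = 5.
  m = 1111 → c = 10110001, weight = 4.
Tally weights:
  weight 0: 1 codewords.
  weight 2: 1 codewords.
  weight 3: 6 codewords.
  weight 4: 5 codewords.
  weight 5: 2 codewords.
  weight 6: 1 codewords.
Minimum distance d = smallest w > 0 with A_w > 0 = 2.
Sanity: Σ A_w = 16 = 2^4 = 16 ✓.


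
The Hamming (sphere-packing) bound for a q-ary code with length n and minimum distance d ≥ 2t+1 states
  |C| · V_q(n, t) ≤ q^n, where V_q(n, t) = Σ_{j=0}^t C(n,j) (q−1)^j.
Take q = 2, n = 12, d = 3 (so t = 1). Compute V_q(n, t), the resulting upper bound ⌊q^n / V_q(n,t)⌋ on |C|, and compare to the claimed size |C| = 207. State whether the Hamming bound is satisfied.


V_q(n, t) = 13, q^n = 4096, Hamming bound = 315, |C| = 207 ≤ bound (satisfied).

Step 1: Compute V_q(n, t) = Σ_{j=0}^1 C(n, j) (q−1)^j.
  j = 0: C(12,0)·(1)^0 = 1·1 = 1.
  j = 1: C(12,1)·(1)^1 = 12·1 = 12.
  V_q(n, t) = 1 + 12 = 13.
Step 2: q^n = 2^12 = 4096.
Step 3: Hamming bound ⌊q^n / V_q(n,t)⌋ = ⌊4096/13⌋ = 315.
Step 4: Compare |C| = 207 to 315: satisfied.
The claimed |C| lies below the Hamming bound.


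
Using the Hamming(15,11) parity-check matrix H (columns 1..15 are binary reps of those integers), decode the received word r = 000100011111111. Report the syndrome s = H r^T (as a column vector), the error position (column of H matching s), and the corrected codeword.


s = (0, 1, 0, 0)^T, error position = 4, corrected codeword c = 000000011111111

Compute s = H r^T mod 2 one row at a time:
  s_1 = 1 + 1 + 1 + 1 + 1 + 1 + 1 + 1 = 8 ≡ 0 (mod 2).
  s_2 = 1 + 0 + 0 + 0 + 1 + 1 + 1 + 1 = 5 ≡ 1 (mod 2).
  s_3 = 0 + 0 + 0 + 0 + 1 + 1 + 1 + 1 = 4 ≡ 0 (mod 2).
  s_4 = 0 + 0 + 0 + 0 + 1 + 1 + 1 + 1 = 4 ≡ 0 (mod 2).
s = (0, 1, 0, 0)^T — this equals column 4 of H (binary 0100), so error is at position 4.
Correct: flip bit 4 of r = 000100011111111 to get c = 000000011111111.


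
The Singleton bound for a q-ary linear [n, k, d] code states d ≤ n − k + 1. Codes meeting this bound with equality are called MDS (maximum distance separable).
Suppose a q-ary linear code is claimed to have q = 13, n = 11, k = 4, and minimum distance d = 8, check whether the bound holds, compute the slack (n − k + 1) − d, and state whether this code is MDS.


Singleton RHS = n − k + 1 = 8, slack = 0, bound satisfied, MDS.

Singleton bound: d ≤ n − k + 1.
Here n = 11, k = 4, so n − k + 1 = 8.
Given d = 8, check d ≤ 8: YES.
Slack = (n − k + 1) − d = 0.
The code is MDS (slack = 0).
Description: the claimed parameters are [11, 4, 8]_13; such a code would be MDS (meets Singleton bound).


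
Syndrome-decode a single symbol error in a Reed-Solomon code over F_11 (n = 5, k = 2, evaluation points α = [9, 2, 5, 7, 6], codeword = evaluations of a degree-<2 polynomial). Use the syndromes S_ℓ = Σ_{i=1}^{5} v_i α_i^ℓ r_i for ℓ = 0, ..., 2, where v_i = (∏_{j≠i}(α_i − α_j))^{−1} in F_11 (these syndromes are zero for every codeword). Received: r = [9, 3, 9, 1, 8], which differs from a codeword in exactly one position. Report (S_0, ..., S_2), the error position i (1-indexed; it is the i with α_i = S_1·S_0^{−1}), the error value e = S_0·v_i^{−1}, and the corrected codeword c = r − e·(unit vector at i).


S = (3, 4, 9), error at position 3, error magnitude e = 5, c = [9, 3, 4, 1, 8].

Step 1: column multipliers v_i = (∏_{j≠i}(α_i − α_j))^{−1} mod 11.
  i = 1 (α = 9): (9−2)(9−5)(9−7)(9−6) = 7·4·2·3 = 168 ≡ 3, so v_1 = 3^{−1} = 4 (mod 11).
  i = 2 (α = 2): (2−9)(2−5)(2−7)(2−6) = (−7)·(−3)·(−5)·(−4) = 420 ≡ 2, so v_2 = 2^{−1} = 6 (mod 11).
  i = 3 (α = 5): (5−9)(5−2)(5−7)(5−6) = (−4)·3·(−2)·(−1) = −24 ≡ 9, so v_3 = 9^{−1} = 5 (mod 11).
  i = 4 (α = 7): (7−9)(7−2)(7−5)(7−6) = (−2)·5·2·1 = −20 ≡ 2, so v_4 = 2^{−1} = 6 (mod 11).
  i = 5 (α = 6): (6−9)(6−2)(6−5)(6−7) = (−3)·4·1·(−1) = 12 ≡ 1, so v_5 = 1^{−1} = 1 (mod 11).
  v = [4, 6, 5, 6, 1].
Step 2: syndromes of r = [9, 3, 9, 1, 8] (all sums mod 11).
  S_0 = Σ v_i r_i = 4·9 + 6·3 + 5·9 + 6·1 + 1·8 = 113 ≡ 3.
  S_1 = Σ v_i α_i r_i = 4·9·9 + 6·2·3 + 5·5·9 + 6·7·1 + 1·6·8 = 675 ≡ 4.
  α_i^2 mod 11 = [4, 4, 3, 5, 3].
  S_2 = Σ v_i α_i^2 r_i = 4·4·9 + 6·4·3 + 5·3·9 + 6·5·1 + 1·3·8 = 405 ≡ 9.
  S = (3, 4, 9) ≠ 0, so r is not a codeword (an error is present).
Step 3: locate the error. For a single error e at position i, S_ℓ = v_i·e·α_i^ℓ, so α_err = S_1/S_0.
  S_0^{−1} = 3^{−1} = 4 (mod 11), so α_err = 4·4 = 16 ≡ 5 = α_3. Error position i = 3.
  Consistency check: S_2/S_1 = 9·3 = 27 ≡ 5 = α_err ✓ (single-error assumption holds).
Step 4: error magnitude e = S_0/v_3 = S_0·∏_{j≠3}(α_3 − α_j) = 3·9 = 27 ≡ 5 (mod 11).
Step 5: correct position 3: c_3 = r_3 − e = 9 − 5 ≡ 4 (mod 11). Hence c = [9, 3, 4, 1, 8].
  Check: interpolating c through the α_i gives m(x) = 6 + 4·x (degree < 2) with m(α_i) = c_i for every i, so c is indeed a codeword.


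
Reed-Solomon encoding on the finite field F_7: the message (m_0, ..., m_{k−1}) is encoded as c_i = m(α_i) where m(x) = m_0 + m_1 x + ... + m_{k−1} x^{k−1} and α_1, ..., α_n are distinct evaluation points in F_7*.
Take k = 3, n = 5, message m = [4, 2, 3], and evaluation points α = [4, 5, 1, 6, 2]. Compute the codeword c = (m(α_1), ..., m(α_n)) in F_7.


c = [4, 5, 2, 5, 6]

Message polynomial: m(x) = 4 + 2·x + 3·x^2 (mod 7).
For each evaluation point α_i, compute m(α_i) mod 7:
  α_1 = 4: Horner steps 3 → 0 → 4, so m(4) = 4.
  α_2 = 5: Horner steps 3 → 3 → 5, so m(5) = 5.
  α_3 = 1: Horner steps 3 → 5 → 2, so m(1) = 2.
  α_4 = 6: Horner steps 3 → 6 → 5, so m(6) = 5.
  α_5 = 2: Horner steps 3 → 1 → 6, so m(2) = 6.
Codeword c = [4, 5, 2, 5, 6] ∈ F_7^5.
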